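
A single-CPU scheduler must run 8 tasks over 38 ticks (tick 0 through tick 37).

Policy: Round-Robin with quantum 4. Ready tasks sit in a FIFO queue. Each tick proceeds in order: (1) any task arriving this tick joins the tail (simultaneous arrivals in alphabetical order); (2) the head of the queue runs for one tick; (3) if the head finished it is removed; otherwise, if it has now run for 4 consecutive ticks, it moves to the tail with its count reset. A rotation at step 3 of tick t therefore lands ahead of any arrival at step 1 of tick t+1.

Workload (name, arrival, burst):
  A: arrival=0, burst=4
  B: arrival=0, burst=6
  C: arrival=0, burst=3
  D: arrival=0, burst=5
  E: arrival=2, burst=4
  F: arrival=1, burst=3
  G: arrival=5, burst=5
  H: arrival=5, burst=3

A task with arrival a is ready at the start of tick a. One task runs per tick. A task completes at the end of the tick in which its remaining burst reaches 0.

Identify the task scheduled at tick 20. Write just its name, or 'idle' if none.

running at tick 20 = E

t=0: queue=[A,B,C,D] q_used=0 → run A
t=1: queue=[A,B,C,D,F] q_used=1 → run A
t=2: queue=[A,B,C,D,F,E] q_used=2 → run A
t=3: queue=[A,B,C,D,F,E] q_used=3 → run A
t=4: queue=[B,C,D,F,E] q_used=0 → run B
t=5: queue=[B,C,D,F,E,G,H] q_used=1 → run B
t=6: queue=[B,C,D,F,E,G,H] q_used=2 → run B
t=7: queue=[B,C,D,F,E,G,H] q_used=3 → run B
t=8: queue=[C,D,F,E,G,H,B] q_used=0 → run C
t=9: queue=[C,D,F,E,G,H,B] q_used=1 → run C
t=10: queue=[C,D,F,E,G,H,B] q_used=2 → run C
t=11: queue=[D,F,E,G,H,B] q_used=0 → run D
t=12: queue=[D,F,E,G,H,B] q_used=1 → run D
t=13: queue=[D,F,E,G,H,B] q_used=2 → run D
t=14: queue=[D,F,E,G,H,B] q_used=3 → run D
t=15: queue=[F,E,G,H,B,D] q_used=0 → run F
t=16: queue=[F,E,G,H,B,D] q_used=1 → run F
t=17: queue=[F,E,G,H,B,D] q_used=2 → run F
t=18: queue=[E,G,H,B,D] q_used=0 → run E
t=19: queue=[E,G,H,B,D] q_used=1 → run E
t=20: queue=[E,G,H,B,D] q_used=2 → run E
t=21: queue=[E,G,H,B,D] q_used=3 → run E
t=22: queue=[G,H,B,D] q_used=0 → run G
t=23: queue=[G,H,B,D] q_used=1 → run G
t=24: queue=[G,H,B,D] q_used=2 → run G
t=25: queue=[G,H,B,D] q_used=3 → run G
t=26: queue=[H,B,D,G] q_used=0 → run H
t=27: queue=[H,B,D,G] q_used=1 → run H
t=28: queue=[H,B,D,G] q_used=2 → run H
t=29: queue=[B,D,G] q_used=0 → run B
t=30: queue=[B,D,G] q_used=1 → run B
t=31: queue=[D,G] q_used=0 → run D
t=32: queue=[G] q_used=0 → run G
t=33: (idle)
t=34: (idle)
t=35: (idle)
t=36: (idle)
t=37: (idle)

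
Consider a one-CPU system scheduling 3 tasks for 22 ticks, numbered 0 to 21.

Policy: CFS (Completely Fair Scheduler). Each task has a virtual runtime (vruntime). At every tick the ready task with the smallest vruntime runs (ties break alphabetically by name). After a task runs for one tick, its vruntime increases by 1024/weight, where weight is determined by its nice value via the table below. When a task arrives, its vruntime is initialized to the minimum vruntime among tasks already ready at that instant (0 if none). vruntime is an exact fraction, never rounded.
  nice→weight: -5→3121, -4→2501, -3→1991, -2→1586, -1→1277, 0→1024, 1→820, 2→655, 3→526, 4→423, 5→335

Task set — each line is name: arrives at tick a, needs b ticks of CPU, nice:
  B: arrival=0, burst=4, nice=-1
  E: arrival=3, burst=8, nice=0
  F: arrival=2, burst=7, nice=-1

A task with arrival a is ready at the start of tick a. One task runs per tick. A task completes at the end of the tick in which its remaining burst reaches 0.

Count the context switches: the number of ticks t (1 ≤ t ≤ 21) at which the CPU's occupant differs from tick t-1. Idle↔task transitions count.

context switches = 14

t=0: vr[B=0] → run B
t=1: vr[B=1024/1277] → run B
t=2: vr[B=2048/1277 F=2048/1277] → run B
t=3: vr[B=3072/1277 E=2048/1277 F=2048/1277] → run E
t=4: vr[B=3072/1277 E=3325/1277 F=2048/1277] → run F
t=5: vr[B=3072/1277 E=3325/1277 F=3072/1277] → run B
t=6: vr[E=3325/1277 F=3072/1277] → run F
t=7: vr[E=3325/1277 F=4096/1277] → run E
t=8: vr[E=4602/1277 F=4096/1277] → run F
t=9: vr[E=4602/1277 F=5120/1277] → run E
t=10: vr[E=5879/1277 F=5120/1277] → run F
t=11: vr[E=5879/1277 F=6144/1277] → run E
t=12: vr[E=7156/1277 F=6144/1277] → run F
t=13: vr[E=7156/1277 F=7168/1277] → run E
t=14: vr[E=8433/1277 F=7168/1277] → run F
t=15: vr[E=8433/1277 F=8192/1277] → run F
t=16: vr[E=8433/1277] → run E
t=17: vr[E=9710/1277] → run E
t=18: vr[E=10987/1277] → run E
t=19: (idle)
t=20: (idle)
t=21: (idle)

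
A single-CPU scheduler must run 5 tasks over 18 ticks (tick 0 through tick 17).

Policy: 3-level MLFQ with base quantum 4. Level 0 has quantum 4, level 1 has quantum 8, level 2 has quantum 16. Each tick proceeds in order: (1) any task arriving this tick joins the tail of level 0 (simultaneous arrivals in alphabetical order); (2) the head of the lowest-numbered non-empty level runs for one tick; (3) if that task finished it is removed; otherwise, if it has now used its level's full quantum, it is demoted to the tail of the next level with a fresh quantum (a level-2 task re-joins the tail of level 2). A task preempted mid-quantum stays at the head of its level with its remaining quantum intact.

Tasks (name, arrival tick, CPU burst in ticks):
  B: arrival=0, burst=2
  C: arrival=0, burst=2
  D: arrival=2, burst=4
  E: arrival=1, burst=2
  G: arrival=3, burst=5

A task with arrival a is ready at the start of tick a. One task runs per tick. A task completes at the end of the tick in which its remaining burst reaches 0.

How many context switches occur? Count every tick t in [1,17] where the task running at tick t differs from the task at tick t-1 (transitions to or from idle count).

t=0: L0/L1/L2 = BC/-/- → run B
t=1: L0/L1/L2 = BCE/-/- → run B
t=2: L0/L1/L2 = CED/-/- → run C
t=3: L0/L1/L2 = CEDG/-/- → run C
t=4: L0/L1/L2 = EDG/-/- → run E
t=5: L0/L1/L2 = EDG/-/- → run E
t=6: L0/L1/L2 = DG/-/- → run D
t=7: L0/L1/L2 = DG/-/- → run D
t=8: L0/L1/L2 = DG/-/- → run D
t=9: L0/L1/L2 = DG/-/- → run D
t=10: L0/L1/L2 = G/-/- → run G
t=11: L0/L1/L2 = G/-/- → run G
t=12: L0/L1/L2 = G/-/- → run G
t=13: L0/L1/L2 = G/-/- → run G
t=14: L0/L1/L2 = -/G/- → run G
t=15: (idle)
t=16: (idle)
t=17: (idle)

context switches = 5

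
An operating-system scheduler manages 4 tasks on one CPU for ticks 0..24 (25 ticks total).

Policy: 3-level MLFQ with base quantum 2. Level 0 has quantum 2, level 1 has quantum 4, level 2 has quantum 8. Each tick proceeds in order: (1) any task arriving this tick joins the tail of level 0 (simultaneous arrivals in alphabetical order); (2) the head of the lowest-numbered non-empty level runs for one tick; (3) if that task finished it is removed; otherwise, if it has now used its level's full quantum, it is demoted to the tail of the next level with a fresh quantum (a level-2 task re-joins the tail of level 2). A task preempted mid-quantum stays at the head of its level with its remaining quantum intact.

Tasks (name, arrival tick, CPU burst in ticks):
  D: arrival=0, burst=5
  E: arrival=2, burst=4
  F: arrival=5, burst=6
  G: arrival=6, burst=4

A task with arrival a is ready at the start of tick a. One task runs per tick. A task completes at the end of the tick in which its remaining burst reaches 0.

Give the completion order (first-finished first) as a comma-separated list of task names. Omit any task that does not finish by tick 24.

completion order = D, E, F, G

t=0: L0/L1/L2 = D/-/- → run D
t=1: L0/L1/L2 = D/-/- → run D
t=2: L0/L1/L2 = E/D/- → run E
t=3: L0/L1/L2 = E/D/- → run E
t=4: L0/L1/L2 = -/DE/- → run D
t=5: L0/L1/L2 = F/DE/- → run F
t=6: L0/L1/L2 = FG/DE/- → run F
t=7: L0/L1/L2 = G/DEF/- → run G
t=8: L0/L1/L2 = G/DEF/- → run G
t=9: L0/L1/L2 = -/DEFG/- → run D
t=10: L0/L1/L2 = -/DEFG/- → run D
t=11: L0/L1/L2 = -/EFG/- → run E
t=12: L0/L1/L2 = -/EFG/- → run E
t=13: L0/L1/L2 = -/FG/- → run F
t=14: L0/L1/L2 = -/FG/- → run F
t=15: L0/L1/L2 = -/FG/- → run F
t=16: L0/L1/L2 = -/FG/- → run F
t=17: L0/L1/L2 = -/G/- → run G
t=18: L0/L1/L2 = -/G/- → run G
t=19: (idle)
t=20: (idle)
t=21: (idle)
t=22: (idle)
t=23: (idle)
t=24: (idle)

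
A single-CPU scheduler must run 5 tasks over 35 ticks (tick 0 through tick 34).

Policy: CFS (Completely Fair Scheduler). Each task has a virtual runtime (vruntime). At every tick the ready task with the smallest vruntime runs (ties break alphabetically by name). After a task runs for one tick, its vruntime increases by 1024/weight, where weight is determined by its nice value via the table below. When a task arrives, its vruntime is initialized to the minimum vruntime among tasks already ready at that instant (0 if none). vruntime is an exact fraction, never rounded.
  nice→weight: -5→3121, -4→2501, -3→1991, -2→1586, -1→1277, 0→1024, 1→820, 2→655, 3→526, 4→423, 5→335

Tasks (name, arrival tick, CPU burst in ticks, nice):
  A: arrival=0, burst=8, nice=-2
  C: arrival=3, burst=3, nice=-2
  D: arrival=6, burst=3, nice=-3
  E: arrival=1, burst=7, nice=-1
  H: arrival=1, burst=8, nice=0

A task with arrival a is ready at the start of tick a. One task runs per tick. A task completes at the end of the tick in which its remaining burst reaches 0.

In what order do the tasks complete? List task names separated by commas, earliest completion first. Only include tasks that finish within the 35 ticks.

t=0: vr[A=0] → run A
t=1: vr[A=512/793 E=512/793 H=512/793] → run A
t=2: vr[A=1024/793 E=512/793 H=512/793] → run E
t=3: vr[A=1024/793 C=512/793 E=1465856/1012661 H=512/793] → run C
t=4: vr[A=1024/793 C=1024/793 E=1465856/1012661 H=512/793] → run H
t=5: vr[A=1024/793 C=1024/793 E=1465856/1012661 H=1305/793] → run A
t=6: vr[A=1536/793 C=1024/793 D=1024/793 E=1465856/1012661 H=1305/793] → run C
t=7: vr[A=1536/793 C=1536/793 D=1024/793 E=1465856/1012661 H=1305/793] → run D
t=8: vr[A=1536/793 C=1536/793 D=2850816/1578863 E=1465856/1012661 H=1305/793] → run E
t=9: vr[A=1536/793 C=1536/793 D=2850816/1578863 E=2277888/1012661 H=1305/793] → run H
t=10: vr[A=1536/793 C=1536/793 D=2850816/1578863 E=2277888/1012661 H=2098/793] → run D
t=11: vr[A=1536/793 C=1536/793 D=3662848/1578863 E=2277888/1012661 H=2098/793] → run A
t=12: vr[A=2048/793 C=1536/793 D=3662848/1578863 E=2277888/1012661 H=2098/793] → run C
t=13: vr[A=2048/793 D=3662848/1578863 E=2277888/1012661 H=2098/793] → run E
t=14: vr[A=2048/793 D=3662848/1578863 E=3089920/1012661 H=2098/793] → run D
t=15: vr[A=2048/793 E=3089920/1012661 H=2098/793] → run A
t=16: vr[A=2560/793 E=3089920/1012661 H=2098/793] → run H
t=17: vr[A=2560/793 E=3089920/1012661 H=2891/793] → run E
t=18: vr[A=2560/793 E=3901952/1012661 H=2891/793] → run A
t=19: vr[A=3072/793 E=3901952/1012661 H=2891/793] → run H
t=20: vr[A=3072/793 E=3901952/1012661 H=3684/793] → run E
t=21: vr[A=3072/793 E=4713984/1012661 H=3684/793] → run A
t=22: vr[A=3584/793 E=4713984/1012661 H=3684/793] → run A
t=23: vr[E=4713984/1012661 H=3684/793] → run H
t=24: vr[E=4713984/1012661 H=4477/793] → run E
t=25: vr[E=5526016/1012661 H=4477/793] → run E
t=26: vr[H=4477/793] → run H
t=27: vr[H=5270/793] → run H
t=28: vr[H=6063/793] → run H
t=29: (idle)
t=30: (idle)
t=31: (idle)
t=32: (idle)
t=33: (idle)
t=34: (idle)

completion order = C, D, A, E, H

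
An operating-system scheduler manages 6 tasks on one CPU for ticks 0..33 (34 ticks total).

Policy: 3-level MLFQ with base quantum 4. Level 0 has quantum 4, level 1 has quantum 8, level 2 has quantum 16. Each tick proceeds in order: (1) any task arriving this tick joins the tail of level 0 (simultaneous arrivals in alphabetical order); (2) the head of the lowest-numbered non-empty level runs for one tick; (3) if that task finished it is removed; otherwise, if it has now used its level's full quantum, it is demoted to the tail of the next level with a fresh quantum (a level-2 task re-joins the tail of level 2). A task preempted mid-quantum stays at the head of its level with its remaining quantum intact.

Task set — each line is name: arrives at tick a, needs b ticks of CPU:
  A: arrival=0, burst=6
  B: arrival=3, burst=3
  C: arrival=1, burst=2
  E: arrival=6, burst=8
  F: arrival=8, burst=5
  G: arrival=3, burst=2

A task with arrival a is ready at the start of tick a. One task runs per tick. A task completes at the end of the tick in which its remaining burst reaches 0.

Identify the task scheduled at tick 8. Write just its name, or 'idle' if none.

t=0: L0/L1/L2 = A/-/- → run A
t=1: L0/L1/L2 = AC/-/- → run A
t=2: L0/L1/L2 = AC/-/- → run A
t=3: L0/L1/L2 = ACBG/-/- → run A
t=4: L0/L1/L2 = CBG/A/- → run C
t=5: L0/L1/L2 = CBG/A/- → run C
t=6: L0/L1/L2 = BGE/A/- → run B
t=7: L0/L1/L2 = BGE/A/- → run B
t=8: L0/L1/L2 = BGEF/A/- → run B
t=9: L0/L1/L2 = GEF/A/- → run G
t=10: L0/L1/L2 = GEF/A/- → run G
t=11: L0/L1/L2 = EF/A/- → run E
t=12: L0/L1/L2 = EF/A/- → run E
t=13: L0/L1/L2 = EF/A/- → run E
t=14: L0/L1/L2 = EF/A/- → run E
t=15: L0/L1/L2 = F/AE/- → run F
t=16: L0/L1/L2 = F/AE/- → run F
t=17: L0/L1/L2 = F/AE/- → run F
t=18: L0/L1/L2 = F/AE/- → run F
t=19: L0/L1/L2 = -/AEF/- → run A
t=20: L0/L1/L2 = -/AEF/- → run A
t=21: L0/L1/L2 = -/EF/- → run E
t=22: L0/L1/L2 = -/EF/- → run E
t=23: L0/L1/L2 = -/EF/- → run E
t=24: L0/L1/L2 = -/EF/- → run E
t=25: L0/L1/L2 = -/F/- → run F
t=26: (idle)
t=27: (idle)
t=28: (idle)
t=29: (idle)
t=30: (idle)
t=31: (idle)
t=32: (idle)
t=33: (idle)

running at tick 8 = B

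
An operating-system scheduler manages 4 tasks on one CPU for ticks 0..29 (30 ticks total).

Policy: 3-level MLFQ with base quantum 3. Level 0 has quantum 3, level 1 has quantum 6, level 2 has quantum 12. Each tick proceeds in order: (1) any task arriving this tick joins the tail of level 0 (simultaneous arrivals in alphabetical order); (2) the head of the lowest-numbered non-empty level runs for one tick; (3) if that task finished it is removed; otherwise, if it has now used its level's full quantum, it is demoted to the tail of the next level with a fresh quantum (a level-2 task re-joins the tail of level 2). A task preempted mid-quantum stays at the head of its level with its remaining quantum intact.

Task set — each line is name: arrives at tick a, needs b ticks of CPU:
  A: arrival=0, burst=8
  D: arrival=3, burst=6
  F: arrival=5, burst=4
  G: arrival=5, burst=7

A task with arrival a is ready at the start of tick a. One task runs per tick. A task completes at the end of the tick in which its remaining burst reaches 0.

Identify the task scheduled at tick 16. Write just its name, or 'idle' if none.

t=0: L0/L1/L2 = A/-/- → run A
t=1: L0/L1/L2 = A/-/- → run A
t=2: L0/L1/L2 = A/-/- → run A
t=3: L0/L1/L2 = D/A/- → run D
t=4: L0/L1/L2 = D/A/- → run D
t=5: L0/L1/L2 = DFG/A/- → run D
t=6: L0/L1/L2 = FG/AD/- → run F
t=7: L0/L1/L2 = FG/AD/- → run F
t=8: L0/L1/L2 = FG/AD/- → run F
t=9: L0/L1/L2 = G/ADF/- → run G
t=10: L0/L1/L2 = G/ADF/- → run G
t=11: L0/L1/L2 = G/ADF/- → run G
t=12: L0/L1/L2 = -/ADFG/- → run A
t=13: L0/L1/L2 = -/ADFG/- → run A
t=14: L0/L1/L2 = -/ADFG/- → run A
t=15: L0/L1/L2 = -/ADFG/- → run A
t=16: L0/L1/L2 = -/ADFG/- → run A
t=17: L0/L1/L2 = -/DFG/- → run D
t=18: L0/L1/L2 = -/DFG/- → run D
t=19: L0/L1/L2 = -/DFG/- → run D
t=20: L0/L1/L2 = -/FG/- → run F
t=21: L0/L1/L2 = -/G/- → run G
t=22: L0/L1/L2 = -/G/- → run G
t=23: L0/L1/L2 = -/G/- → run G
t=24: L0/L1/L2 = -/G/- → run G
t=25: (idle)
t=26: (idle)
t=27: (idle)
t=28: (idle)
t=29: (idle)

running at tick 16 = A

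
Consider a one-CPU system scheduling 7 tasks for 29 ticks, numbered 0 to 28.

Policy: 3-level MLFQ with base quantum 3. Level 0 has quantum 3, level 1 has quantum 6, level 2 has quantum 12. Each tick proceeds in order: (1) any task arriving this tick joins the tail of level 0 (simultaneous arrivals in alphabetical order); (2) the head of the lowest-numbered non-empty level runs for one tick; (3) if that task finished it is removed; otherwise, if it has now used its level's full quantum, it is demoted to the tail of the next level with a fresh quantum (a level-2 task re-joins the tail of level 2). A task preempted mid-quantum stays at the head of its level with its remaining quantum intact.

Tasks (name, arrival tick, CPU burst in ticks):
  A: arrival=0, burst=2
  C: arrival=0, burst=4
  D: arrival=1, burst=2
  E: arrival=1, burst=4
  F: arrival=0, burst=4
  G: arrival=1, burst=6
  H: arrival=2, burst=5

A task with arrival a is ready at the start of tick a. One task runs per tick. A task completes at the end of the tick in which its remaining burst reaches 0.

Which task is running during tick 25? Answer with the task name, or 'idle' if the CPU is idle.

t=0: L0/L1/L2 = ACF/-/- → run A
t=1: L0/L1/L2 = ACFDEG/-/- → run A
t=2: L0/L1/L2 = CFDEGH/-/- → run C
t=3: L0/L1/L2 = CFDEGH/-/- → run C
t=4: L0/L1/L2 = CFDEGH/-/- → run C
t=5: L0/L1/L2 = FDEGH/C/- → run F
t=6: L0/L1/L2 = FDEGH/C/- → run F
t=7: L0/L1/L2 = FDEGH/C/- → run F
t=8: L0/L1/L2 = DEGH/CF/- → run D
t=9: L0/L1/L2 = DEGH/CF/- → run D
t=10: L0/L1/L2 = EGH/CF/- → run E
t=11: L0/L1/L2 = EGH/CF/- → run E
t=12: L0/L1/L2 = EGH/CF/- → run E
t=13: L0/L1/L2 = GH/CFE/- → run G
t=14: L0/L1/L2 = GH/CFE/- → run G
t=15: L0/L1/L2 = GH/CFE/- → run G
t=16: L0/L1/L2 = H/CFEG/- → run H
t=17: L0/L1/L2 = H/CFEG/- → run H
t=18: L0/L1/L2 = H/CFEG/- → run H
t=19: L0/L1/L2 = -/CFEGH/- → run C
t=20: L0/L1/L2 = -/FEGH/- → run F
t=21: L0/L1/L2 = -/EGH/- → run E
t=22: L0/L1/L2 = -/GH/- → run G
t=23: L0/L1/L2 = -/GH/- → run G
t=24: L0/L1/L2 = -/GH/- → run G
t=25: L0/L1/L2 = -/H/- → run H
t=26: L0/L1/L2 = -/H/- → run H
t=27: (idle)
t=28: (idle)

running at tick 25 = H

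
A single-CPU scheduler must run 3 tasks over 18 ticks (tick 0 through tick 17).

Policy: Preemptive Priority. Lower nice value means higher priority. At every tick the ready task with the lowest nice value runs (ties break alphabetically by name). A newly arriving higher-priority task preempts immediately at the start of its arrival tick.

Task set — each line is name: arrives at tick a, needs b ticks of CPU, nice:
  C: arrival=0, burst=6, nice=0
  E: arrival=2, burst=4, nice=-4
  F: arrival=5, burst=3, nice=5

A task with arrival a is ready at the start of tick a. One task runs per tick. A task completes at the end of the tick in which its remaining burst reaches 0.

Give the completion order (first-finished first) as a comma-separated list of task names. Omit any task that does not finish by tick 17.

t=0: ready={C} → run C
t=1: ready={C} → run C
t=2: ready={C,E} → run E
t=3: ready={C,E} → run E
t=4: ready={C,E} → run E
t=5: ready={C,E,F} → run E
t=6: ready={C,F} → run C
t=7: ready={C,F} → run C
t=8: ready={C,F} → run C
t=9: ready={C,F} → run C
t=10: ready={F} → run F
t=11: ready={F} → run F
t=12: ready={F} → run F
t=13: (idle)
t=14: (idle)
t=15: (idle)
t=16: (idle)
t=17: (idle)

completion order = E, C, F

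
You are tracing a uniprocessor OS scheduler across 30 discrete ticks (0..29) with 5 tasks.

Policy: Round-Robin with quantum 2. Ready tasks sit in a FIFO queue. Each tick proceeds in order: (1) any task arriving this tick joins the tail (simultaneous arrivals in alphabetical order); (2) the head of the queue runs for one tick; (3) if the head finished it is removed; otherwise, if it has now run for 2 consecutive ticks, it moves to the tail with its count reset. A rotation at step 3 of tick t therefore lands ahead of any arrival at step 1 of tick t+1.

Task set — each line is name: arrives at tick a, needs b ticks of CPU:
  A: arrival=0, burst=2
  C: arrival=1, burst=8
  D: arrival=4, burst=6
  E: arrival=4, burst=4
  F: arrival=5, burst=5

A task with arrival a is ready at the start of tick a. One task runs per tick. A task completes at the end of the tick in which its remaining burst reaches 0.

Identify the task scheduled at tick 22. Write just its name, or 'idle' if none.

t=0: queue=[A] q_used=0 → run A
t=1: queue=[A,C] q_used=1 → run A
t=2: queue=[C] q_used=0 → run C
t=3: queue=[C] q_used=1 → run C
t=4: queue=[C,D,E] q_used=0 → run C
t=5: queue=[C,D,E,F] q_used=1 → run C
t=6: queue=[D,E,F,C] q_used=0 → run D
t=7: queue=[D,E,F,C] q_used=1 → run D
t=8: queue=[E,F,C,D] q_used=0 → run E
t=9: queue=[E,F,C,D] q_used=1 → run E
t=10: queue=[F,C,D,E] q_used=0 → run F
t=11: queue=[F,C,D,E] q_used=1 → run F
t=12: queue=[C,D,E,F] q_used=0 → run C
t=13: queue=[C,D,E,F] q_used=1 → run C
t=14: queue=[D,E,F,C] q_used=0 → run D
t=15: queue=[D,E,F,C] q_used=1 → run D
t=16: queue=[E,F,C,D] q_used=0 → run E
t=17: queue=[E,F,C,D] q_used=1 → run E
t=18: queue=[F,C,D] q_used=0 → run F
t=19: queue=[F,C,D] q_used=1 → run F
t=20: queue=[C,D,F] q_used=0 → run C
t=21: queue=[C,D,F] q_used=1 → run C
t=22: queue=[D,F] q_used=0 → run D
t=23: queue=[D,F] q_used=1 → run D
t=24: queue=[F] q_used=0 → run F
t=25: (idle)
t=26: (idle)
t=27: (idle)
t=28: (idle)
t=29: (idle)

running at tick 22 = D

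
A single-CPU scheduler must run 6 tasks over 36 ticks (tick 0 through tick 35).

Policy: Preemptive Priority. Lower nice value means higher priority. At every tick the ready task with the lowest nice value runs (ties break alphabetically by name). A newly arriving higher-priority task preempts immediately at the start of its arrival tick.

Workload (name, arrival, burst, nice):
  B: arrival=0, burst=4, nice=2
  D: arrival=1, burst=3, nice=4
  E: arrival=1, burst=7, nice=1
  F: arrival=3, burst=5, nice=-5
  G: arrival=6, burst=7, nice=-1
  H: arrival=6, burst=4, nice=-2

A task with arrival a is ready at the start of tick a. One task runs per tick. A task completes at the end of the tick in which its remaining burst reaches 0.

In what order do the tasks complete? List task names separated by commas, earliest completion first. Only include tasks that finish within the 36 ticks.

t=0: ready={B} → run B
t=1: ready={B,D,E} → run E
t=2: ready={B,D,E} → run E
t=3: ready={B,D,E,F} → run F
t=4: ready={B,D,E,F} → run F
t=5: ready={B,D,E,F} → run F
t=6: ready={B,D,E,F,G,H} → run F
t=7: ready={B,D,E,F,G,H} → run F
t=8: ready={B,D,E,G,H} → run H
t=9: ready={B,D,E,G,H} → run H
t=10: ready={B,D,E,G,H} → run H
t=11: ready={B,D,E,G,H} → run H
t=12: ready={B,D,E,G} → run G
t=13: ready={B,D,E,G} → run G
t=14: ready={B,D,E,G} → run G
t=15: ready={B,D,E,G} → run G
t=16: ready={B,D,E,G} → run G
t=17: ready={B,D,E,G} → run G
t=18: ready={B,D,E,G} → run G
t=19: ready={B,D,E} → run E
t=20: ready={B,D,E} → run E
t=21: ready={B,D,E} → run E
t=22: ready={B,D,E} → run E
t=23: ready={B,D,E} → run E
t=24: ready={B,D} → run B
t=25: ready={B,D} → run B
t=26: ready={B,D} → run B
t=27: ready={D} → run D
t=28: ready={D} → run D
t=29: ready={D} → run D
t=30: (idle)
t=31: (idle)
t=32: (idle)
t=33: (idle)
t=34: (idle)
t=35: (idle)

completion order = F, H, G, E, B, D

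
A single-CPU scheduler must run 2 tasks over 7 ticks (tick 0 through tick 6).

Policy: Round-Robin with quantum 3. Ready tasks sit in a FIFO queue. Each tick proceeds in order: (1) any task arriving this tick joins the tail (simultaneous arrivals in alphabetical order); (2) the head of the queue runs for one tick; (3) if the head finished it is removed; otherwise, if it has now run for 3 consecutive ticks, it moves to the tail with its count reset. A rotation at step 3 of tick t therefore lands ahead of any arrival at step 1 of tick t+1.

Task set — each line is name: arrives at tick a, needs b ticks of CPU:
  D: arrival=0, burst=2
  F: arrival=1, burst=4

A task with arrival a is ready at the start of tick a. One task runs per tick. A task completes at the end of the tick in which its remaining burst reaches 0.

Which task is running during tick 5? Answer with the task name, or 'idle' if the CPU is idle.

t=0: queue=[D] q_used=0 → run D
t=1: queue=[D,F] q_used=1 → run D
t=2: queue=[F] q_used=0 → run F
t=3: queue=[F] q_used=1 → run F
t=4: queue=[F] q_used=2 → run F
t=5: queue=[F] q_used=0 → run F
t=6: (idle)

running at tick 5 = F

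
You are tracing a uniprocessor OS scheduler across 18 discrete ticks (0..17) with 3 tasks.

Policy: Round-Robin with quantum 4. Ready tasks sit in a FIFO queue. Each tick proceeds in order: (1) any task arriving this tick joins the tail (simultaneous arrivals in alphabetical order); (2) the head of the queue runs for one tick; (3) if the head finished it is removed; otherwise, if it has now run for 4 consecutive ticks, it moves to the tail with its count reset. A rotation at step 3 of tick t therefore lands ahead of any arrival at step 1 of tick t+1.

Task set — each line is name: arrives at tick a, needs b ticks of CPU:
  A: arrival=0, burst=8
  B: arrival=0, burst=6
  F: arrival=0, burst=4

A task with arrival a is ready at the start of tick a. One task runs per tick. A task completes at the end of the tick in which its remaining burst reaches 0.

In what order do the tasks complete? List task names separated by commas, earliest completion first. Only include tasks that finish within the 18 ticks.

t=0: queue=[A,B,F] q_used=0 → run A
t=1: queue=[A,B,F] q_used=1 → run A
t=2: queue=[A,B,F] q_used=2 → run A
t=3: queue=[A,B,F] q_used=3 → run A
t=4: queue=[B,F,A] q_used=0 → run B
t=5: queue=[B,F,A] q_used=1 → run B
t=6: queue=[B,F,A] q_used=2 → run B
t=7: queue=[B,F,A] q_used=3 → run B
t=8: queue=[F,A,B] q_used=0 → run F
t=9: queue=[F,A,B] q_used=1 → run F
t=10: queue=[F,A,B] q_used=2 → run F
t=11: queue=[F,A,B] q_used=3 → run F
t=12: queue=[A,B] q_used=0 → run A
t=13: queue=[A,B] q_used=1 → run A
t=14: queue=[A,B] q_used=2 → run A
t=15: queue=[A,B] q_used=3 → run A
t=16: queue=[B] q_used=0 → run B
t=17: queue=[B] q_used=1 → run B

completion order = F, A, B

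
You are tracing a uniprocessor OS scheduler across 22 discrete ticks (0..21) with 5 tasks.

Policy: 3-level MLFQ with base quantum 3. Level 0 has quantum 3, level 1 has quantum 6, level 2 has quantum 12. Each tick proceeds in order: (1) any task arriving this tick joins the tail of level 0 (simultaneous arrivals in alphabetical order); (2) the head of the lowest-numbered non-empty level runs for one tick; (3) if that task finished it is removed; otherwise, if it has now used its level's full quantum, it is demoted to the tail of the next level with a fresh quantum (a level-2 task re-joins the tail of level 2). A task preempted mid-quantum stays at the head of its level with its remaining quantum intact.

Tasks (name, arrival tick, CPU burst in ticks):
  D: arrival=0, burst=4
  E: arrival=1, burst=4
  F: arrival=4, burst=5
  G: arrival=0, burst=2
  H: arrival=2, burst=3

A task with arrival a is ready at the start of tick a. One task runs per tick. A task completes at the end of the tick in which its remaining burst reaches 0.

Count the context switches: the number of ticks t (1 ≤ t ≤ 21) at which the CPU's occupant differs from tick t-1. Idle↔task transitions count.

context switches = 8

t=0: L0/L1/L2 = DG/-/- → run D
t=1: L0/L1/L2 = DGE/-/- → run D
t=2: L0/L1/L2 = DGEH/-/- → run D
t=3: L0/L1/L2 = GEH/D/- → run G
t=4: L0/L1/L2 = GEHF/D/- → run G
t=5: L0/L1/L2 = EHF/D/- → run E
t=6: L0/L1/L2 = EHF/D/- → run E
t=7: L0/L1/L2 = EHF/D/- → run E
t=8: L0/L1/L2 = HF/DE/- → run H
t=9: L0/L1/L2 = HF/DE/- → run H
t=10: L0/L1/L2 = HF/DE/- → run H
t=11: L0/L1/L2 = F/DE/- → run F
t=12: L0/L1/L2 = F/DE/- → run F
t=13: L0/L1/L2 = F/DE/- → run F
t=14: L0/L1/L2 = -/DEF/- → run D
t=15: L0/L1/L2 = -/EF/- → run E
t=16: L0/L1/L2 = -/F/- → run F
t=17: L0/L1/L2 = -/F/- → run F
t=18: (idle)
t=19: (idle)
t=20: (idle)
t=21: (idle)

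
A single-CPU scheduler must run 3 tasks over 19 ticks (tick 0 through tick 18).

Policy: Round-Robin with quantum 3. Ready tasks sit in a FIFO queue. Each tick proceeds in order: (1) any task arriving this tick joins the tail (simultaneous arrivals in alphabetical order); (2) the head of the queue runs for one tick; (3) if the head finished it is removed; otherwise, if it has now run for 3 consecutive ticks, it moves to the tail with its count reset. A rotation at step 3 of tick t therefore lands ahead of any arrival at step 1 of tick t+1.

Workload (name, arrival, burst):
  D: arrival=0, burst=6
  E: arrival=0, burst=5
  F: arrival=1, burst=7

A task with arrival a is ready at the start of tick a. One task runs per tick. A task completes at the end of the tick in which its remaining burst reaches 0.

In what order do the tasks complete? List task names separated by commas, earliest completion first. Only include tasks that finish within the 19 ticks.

completion order = D, E, F

t=0: queue=[D,E] q_used=0 → run D
t=1: queue=[D,E,F] q_used=1 → run D
t=2: queue=[D,E,F] q_used=2 → run D
t=3: queue=[E,F,D] q_used=0 → run E
t=4: queue=[E,F,D] q_used=1 → run E
t=5: queue=[E,F,D] q_used=2 → run E
t=6: queue=[F,D,E] q_used=0 → run F
t=7: queue=[F,D,E] q_used=1 → run F
t=8: queue=[F,D,E] q_used=2 → run F
t=9: queue=[D,E,F] q_used=0 → run D
t=10: queue=[D,E,F] q_used=1 → run D
t=11: queue=[D,E,F] q_used=2 → run D
t=12: queue=[E,F] q_used=0 → run E
t=13: queue=[E,F] q_used=1 → run E
t=14: queue=[F] q_used=0 → run F
t=15: queue=[F] q_used=1 → run F
t=16: queue=[F] q_used=2 → run F
t=17: queue=[F] q_used=0 → run F
t=18: (idle)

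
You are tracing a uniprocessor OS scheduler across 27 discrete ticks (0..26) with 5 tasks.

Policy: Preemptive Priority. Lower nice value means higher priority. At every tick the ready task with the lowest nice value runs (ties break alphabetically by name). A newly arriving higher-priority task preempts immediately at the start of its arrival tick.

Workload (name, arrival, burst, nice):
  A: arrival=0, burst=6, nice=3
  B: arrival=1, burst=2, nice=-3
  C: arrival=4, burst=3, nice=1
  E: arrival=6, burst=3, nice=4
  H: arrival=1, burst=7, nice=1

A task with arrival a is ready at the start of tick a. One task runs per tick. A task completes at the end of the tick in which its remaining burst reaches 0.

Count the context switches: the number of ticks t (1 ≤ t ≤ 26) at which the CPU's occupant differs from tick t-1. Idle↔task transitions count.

context switches = 7

t=0: ready={A} → run A
t=1: ready={A,B,H} → run B
t=2: ready={A,B,H} → run B
t=3: ready={A,H} → run H
t=4: ready={A,C,H} → run C
t=5: ready={A,C,H} → run C
t=6: ready={A,C,E,H} → run C
t=7: ready={A,E,H} → run H
t=8: ready={A,E,H} → run H
t=9: ready={A,E,H} → run H
t=10: ready={A,E,H} → run H
t=11: ready={A,E,H} → run H
t=12: ready={A,E,H} → run H
t=13: ready={A,E} → run A
t=14: ready={A,E} → run A
t=15: ready={A,E} → run A
t=16: ready={A,E} → run A
t=17: ready={A,E} → run A
t=18: ready={E} → run E
t=19: ready={E} → run E
t=20: ready={E} → run E
t=21: (idle)
t=22: (idle)
t=23: (idle)
t=24: (idle)
t=25: (idle)
t=26: (idle)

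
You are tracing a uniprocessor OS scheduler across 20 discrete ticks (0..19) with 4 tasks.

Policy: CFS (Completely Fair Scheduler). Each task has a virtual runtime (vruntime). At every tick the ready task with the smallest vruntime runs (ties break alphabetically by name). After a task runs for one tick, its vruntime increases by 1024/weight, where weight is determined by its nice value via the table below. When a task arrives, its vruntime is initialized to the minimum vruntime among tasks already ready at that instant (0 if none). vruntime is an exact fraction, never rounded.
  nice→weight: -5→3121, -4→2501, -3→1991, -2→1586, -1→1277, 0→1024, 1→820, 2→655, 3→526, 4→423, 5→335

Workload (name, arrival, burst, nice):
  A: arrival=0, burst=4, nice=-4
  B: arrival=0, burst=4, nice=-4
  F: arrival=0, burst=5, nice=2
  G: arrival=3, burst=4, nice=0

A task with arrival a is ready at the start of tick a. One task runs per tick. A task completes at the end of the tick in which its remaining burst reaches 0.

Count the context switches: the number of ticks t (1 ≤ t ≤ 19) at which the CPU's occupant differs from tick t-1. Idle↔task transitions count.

context switches = 16

t=0: vr[A=0 B=0 F=0] → run A
t=1: vr[A=1024/2501 B=0 F=0] → run B
t=2: vr[A=1024/2501 B=1024/2501 F=0] → run F
t=3: vr[A=1024/2501 B=1024/2501 F=1024/655 G=1024/2501] → run A
t=4: vr[A=2048/2501 B=1024/2501 F=1024/655 G=1024/2501] → run B
t=5: vr[A=2048/2501 B=2048/2501 F=1024/655 G=1024/2501] → run G
t=6: vr[A=2048/2501 B=2048/2501 F=1024/655 G=3525/2501] → run A
t=7: vr[A=3072/2501 B=2048/2501 F=1024/655 G=3525/2501] → run B
t=8: vr[A=3072/2501 B=3072/2501 F=1024/655 G=3525/2501] → run A
t=9: vr[B=3072/2501 F=1024/655 G=3525/2501] → run B
t=10: vr[F=1024/655 G=3525/2501] → run G
t=11: vr[F=1024/655 G=6026/2501] → run F
t=12: vr[F=2048/655 G=6026/2501] → run G
t=13: vr[F=2048/655 G=8527/2501] → run F
t=14: vr[F=3072/655 G=8527/2501] → run G
t=15: vr[F=3072/655] → run F
t=16: vr[F=4096/655] → run F
t=17: (idle)
t=18: (idle)
t=19: (idle)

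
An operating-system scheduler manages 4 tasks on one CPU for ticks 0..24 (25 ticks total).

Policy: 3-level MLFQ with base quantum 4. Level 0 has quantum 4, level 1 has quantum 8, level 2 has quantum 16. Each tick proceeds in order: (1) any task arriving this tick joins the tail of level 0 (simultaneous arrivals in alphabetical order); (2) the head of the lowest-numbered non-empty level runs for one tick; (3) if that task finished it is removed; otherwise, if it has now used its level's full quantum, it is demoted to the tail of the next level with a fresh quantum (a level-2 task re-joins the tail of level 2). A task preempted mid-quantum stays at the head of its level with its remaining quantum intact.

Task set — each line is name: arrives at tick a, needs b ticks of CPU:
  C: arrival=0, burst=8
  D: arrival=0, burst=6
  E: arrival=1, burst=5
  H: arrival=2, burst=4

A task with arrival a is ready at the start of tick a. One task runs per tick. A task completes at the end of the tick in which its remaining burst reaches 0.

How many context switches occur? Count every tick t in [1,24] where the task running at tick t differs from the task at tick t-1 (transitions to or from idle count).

context switches = 7

t=0: L0/L1/L2 = CD/-/- → run C
t=1: L0/L1/L2 = CDE/-/- → run C
t=2: L0/L1/L2 = CDEH/-/- → run C
t=3: L0/L1/L2 = CDEH/-/- → run C
t=4: L0/L1/L2 = DEH/C/- → run D
t=5: L0/L1/L2 = DEH/C/- → run D
t=6: L0/L1/L2 = DEH/C/- → run D
t=7: L0/L1/L2 = DEH/C/- → run D
t=8: L0/L1/L2 = EH/CD/- → run E
t=9: L0/L1/L2 = EH/CD/- → run E
t=10: L0/L1/L2 = EH/CD/- → run E
t=11: L0/L1/L2 = EH/CD/- → run E
t=12: L0/L1/L2 = H/CDE/- → run H
t=13: L0/L1/L2 = H/CDE/- → run H
t=14: L0/L1/L2 = H/CDE/- → run H
t=15: L0/L1/L2 = H/CDE/- → run H
t=16: L0/L1/L2 = -/CDE/- → run C
t=17: L0/L1/L2 = -/CDE/- → run C
t=18: L0/L1/L2 = -/CDE/- → run C
t=19: L0/L1/L2 = -/CDE/- → run C
t=20: L0/L1/L2 = -/DE/- → run D
t=21: L0/L1/L2 = -/DE/- → run D
t=22: L0/L1/L2 = -/E/- → run E
t=23: (idle)
t=24: (idle)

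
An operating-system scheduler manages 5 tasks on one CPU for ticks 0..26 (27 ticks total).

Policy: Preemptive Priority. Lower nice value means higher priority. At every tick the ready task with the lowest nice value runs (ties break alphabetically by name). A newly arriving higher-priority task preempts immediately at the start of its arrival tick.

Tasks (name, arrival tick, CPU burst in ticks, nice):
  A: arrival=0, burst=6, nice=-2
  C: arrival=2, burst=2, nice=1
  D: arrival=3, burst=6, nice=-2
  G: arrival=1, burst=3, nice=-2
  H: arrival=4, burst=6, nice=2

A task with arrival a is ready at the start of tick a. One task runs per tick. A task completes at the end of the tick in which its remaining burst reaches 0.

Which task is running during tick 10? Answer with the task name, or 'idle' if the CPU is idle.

running at tick 10 = D

t=0: ready={A} → run A
t=1: ready={A,G} → run A
t=2: ready={A,C,G} → run A
t=3: ready={A,C,D,G} → run A
t=4: ready={A,C,D,G,H} → run A
t=5: ready={A,C,D,G,H} → run A
t=6: ready={C,D,G,H} → run D
t=7: ready={C,D,G,H} → run D
t=8: ready={C,D,G,H} → run D
t=9: ready={C,D,G,H} → run D
t=10: ready={C,D,G,H} → run D
t=11: ready={C,D,G,H} → run D
t=12: ready={C,G,H} → run G
t=13: ready={C,G,H} → run G
t=14: ready={C,G,H} → run G
t=15: ready={C,H} → run C
t=16: ready={C,H} → run C
t=17: ready={H} → run H
t=18: ready={H} → run H
t=19: ready={H} → run H
t=20: ready={H} → run H
t=21: ready={H} → run H
t=22: ready={H} → run H
t=23: (idle)
t=24: (idle)
t=25: (idle)
t=26: (idle)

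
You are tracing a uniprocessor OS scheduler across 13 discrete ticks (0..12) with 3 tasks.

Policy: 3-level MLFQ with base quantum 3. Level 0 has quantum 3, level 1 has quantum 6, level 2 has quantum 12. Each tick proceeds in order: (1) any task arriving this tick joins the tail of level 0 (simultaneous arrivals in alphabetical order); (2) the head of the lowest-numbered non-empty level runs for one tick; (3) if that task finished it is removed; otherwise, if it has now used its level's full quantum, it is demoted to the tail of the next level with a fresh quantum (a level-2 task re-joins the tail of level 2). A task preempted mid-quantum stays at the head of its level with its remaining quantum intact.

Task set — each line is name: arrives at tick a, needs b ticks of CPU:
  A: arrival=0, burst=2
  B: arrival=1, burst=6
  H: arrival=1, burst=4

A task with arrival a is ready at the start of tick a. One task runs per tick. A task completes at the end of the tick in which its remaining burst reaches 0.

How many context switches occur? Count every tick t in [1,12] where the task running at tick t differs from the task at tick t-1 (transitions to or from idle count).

t=0: L0/L1/L2 = A/-/- → run A
t=1: L0/L1/L2 = ABH/-/- → run A
t=2: L0/L1/L2 = BH/-/- → run B
t=3: L0/L1/L2 = BH/-/- → run B
t=4: L0/L1/L2 = BH/-/- → run B
t=5: L0/L1/L2 = H/B/- → run H
t=6: L0/L1/L2 = H/B/- → run H
t=7: L0/L1/L2 = H/B/- → run H
t=8: L0/L1/L2 = -/BH/- → run B
t=9: L0/L1/L2 = -/BH/- → run B
t=10: L0/L1/L2 = -/BH/- → run B
t=11: L0/L1/L2 = -/H/- → run H
t=12: (idle)

context switches = 5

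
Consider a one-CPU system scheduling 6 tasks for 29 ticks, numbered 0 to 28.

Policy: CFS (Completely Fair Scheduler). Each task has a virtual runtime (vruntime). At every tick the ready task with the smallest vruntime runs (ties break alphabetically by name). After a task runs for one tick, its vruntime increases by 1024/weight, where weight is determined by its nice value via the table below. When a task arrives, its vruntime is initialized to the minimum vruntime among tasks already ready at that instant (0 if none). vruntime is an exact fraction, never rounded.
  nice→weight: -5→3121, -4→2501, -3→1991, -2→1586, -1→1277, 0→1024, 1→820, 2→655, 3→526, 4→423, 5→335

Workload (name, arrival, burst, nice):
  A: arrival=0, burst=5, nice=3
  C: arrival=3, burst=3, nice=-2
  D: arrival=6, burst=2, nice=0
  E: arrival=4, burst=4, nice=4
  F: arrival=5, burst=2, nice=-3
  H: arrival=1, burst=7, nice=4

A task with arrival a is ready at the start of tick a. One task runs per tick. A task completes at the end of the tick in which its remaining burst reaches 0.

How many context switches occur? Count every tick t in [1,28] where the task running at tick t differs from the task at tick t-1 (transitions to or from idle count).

context switches = 20

t=0: vr[A=0] → run A
t=1: vr[A=512/263 H=512/263] → run A
t=2: vr[A=1024/263 H=512/263] → run H
t=3: vr[A=1024/263 C=1024/263 H=485888/111249] → run A
t=4: vr[A=1536/263 C=1024/263 E=1024/263 H=485888/111249] → run C
t=5: vr[A=1536/263 C=946688/208559 E=1024/263 F=1024/263 H=485888/111249] → run E
t=6: vr[A=1536/263 C=946688/208559 D=1024/263 E=702464/111249 F=1024/263 H=485888/111249] → run D
t=7: vr[A=1536/263 C=946688/208559 D=1287/263 E=702464/111249 F=1024/263 H=485888/111249] → run F
t=8: vr[A=1536/263 C=946688/208559 D=1287/263 E=702464/111249 F=2308096/523633 H=485888/111249] → run H
t=9: vr[A=1536/263 C=946688/208559 D=1287/263 E=702464/111249 F=2308096/523633 H=755200/111249] → run F
t=10: vr[A=1536/263 C=946688/208559 D=1287/263 E=702464/111249 H=755200/111249] → run C
t=11: vr[A=1536/263 C=1081344/208559 D=1287/263 E=702464/111249 H=755200/111249] → run D
t=12: vr[A=1536/263 C=1081344/208559 E=702464/111249 H=755200/111249] → run C
t=13: vr[A=1536/263 E=702464/111249 H=755200/111249] → run A
t=14: vr[A=2048/263 E=702464/111249 H=755200/111249] → run E
t=15: vr[A=2048/263 E=971776/111249 H=755200/111249] → run H
t=16: vr[A=2048/263 E=971776/111249 H=341504/37083] → run A
t=17: vr[E=971776/111249 H=341504/37083] → run E
t=18: vr[E=413696/37083 H=341504/37083] → run H
t=19: vr[E=413696/37083 H=1293824/111249] → run E
t=20: vr[H=1293824/111249] → run H
t=21: vr[H=1563136/111249] → run H
t=22: vr[H=610816/37083] → run H
t=23: (idle)
t=24: (idle)
t=25: (idle)
t=26: (idle)
t=27: (idle)
t=28: (idle)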